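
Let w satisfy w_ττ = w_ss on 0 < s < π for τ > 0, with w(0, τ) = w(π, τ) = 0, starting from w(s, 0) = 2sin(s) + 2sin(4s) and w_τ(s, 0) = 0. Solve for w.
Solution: Separating variables: w = Σ [A_n cos(ω_n τ) + B_n sin(ω_n τ)] sin(ns), ω_n = n. From ICs: A_1=2, A_4=2.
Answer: w(s, τ) = 2sin(s)cos(τ) + 2sin(4s)cos(4τ)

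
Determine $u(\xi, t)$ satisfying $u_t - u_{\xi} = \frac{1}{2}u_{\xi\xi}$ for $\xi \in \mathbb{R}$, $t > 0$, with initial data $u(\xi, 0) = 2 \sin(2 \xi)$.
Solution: Moving frame: $\eta = \xi + t$, $\sigma = t$, $u = w(\eta,\sigma)$, so $u_t = w_{\sigma} + w_{\eta}$ and $u_{\xi\xi} = w_{\eta\eta}$.
Hence $u_t - u_{\xi} = w_{\sigma}$ and the PDE becomes the heat equation $w_{\sigma} = \frac{1}{2}w_{\eta\eta}$ on $\eta \in \mathbb{R}$.
Initial data: $w(\eta,0) = u(\eta,0) = 2 \sin(2 \eta)$. Each mode $\sin(n\eta)$ decays as $e^{-n^2\sigma/2}$ on $\mathbb{R}$, so $w(\eta,\sigma) = \sum c_n e^{-n^2\sigma/2} \sin(n\eta)$ with $c_2=2$: $w(\eta,\sigma) = 2 e^{-2 \sigma} \sin(2 \eta)$.
Substituting back: $u(\xi,t) = w(\xi + t, t)$.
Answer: $u(\xi, t) = 2 e^{-2 t} \sin(2 \xi + 2 t)$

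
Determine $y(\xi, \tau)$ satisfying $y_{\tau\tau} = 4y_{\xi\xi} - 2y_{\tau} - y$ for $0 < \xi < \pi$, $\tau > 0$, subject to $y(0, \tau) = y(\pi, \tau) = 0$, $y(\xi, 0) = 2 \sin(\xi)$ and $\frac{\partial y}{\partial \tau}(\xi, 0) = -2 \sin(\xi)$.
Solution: Substitute $y = e^{-\tau}u$, i.e. $u = e^{\tau}y$.
By the product rule, $y_{\tau} = e^{-\tau}(u_{\tau} - u)$, $y_{\tau\tau} = e^{-\tau}(u_{\tau\tau} - 2u_{\tau} + u)$, $y_{\xi\xi} = e^{-\tau}u_{\xi\xi}$.
Substituting into the PDE and dividing by $e^{-\tau}$: $u_{\tau\tau} - 2u_{\tau} + u = 4u_{\xi\xi} - 2(u_{\tau} - u) - u$.
The lower-order terms cancel, leaving the standard wave equation $u_{\tau\tau} = 4u_{\xi\xi}$.
Initial data for $u$: $u(\xi,0) = y(\xi,0) = 2 \sin(\xi)$; $u_{\tau}(\xi,0) = y_{\tau}(\xi,0) + y(\xi,0) = 0$. The boundary conditions carry over: $u(0,\tau) = u(\pi,\tau) = 0$.
Solve for $u$:
  Using separation of variables $u = X(\xi)T(\tau)$:
  Eigenfunctions: $\sin(n\xi)$, $n = 1, 2, 3, \ldots$
  General solution: $u(\xi, \tau) = \sum [A_n \cos(2n \tau) + B_n \sin(2n \tau)] \sin(n\xi)$
  From $u(\xi,0) = 2 \sin(\xi)$: $A_1=2$. From $u_{\tau}(\xi,0) = 0$: all $B_n = 0$.
Hence $u(\xi,\tau) = 2 \sin(\xi) \cos(2 \tau)$.
Transform back: $y(\xi,\tau) = e^{-\tau}u(\xi,\tau)$.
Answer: $y(\xi, \tau) = 2 e^{-\tau} \sin(\xi) \cos(2 \tau)$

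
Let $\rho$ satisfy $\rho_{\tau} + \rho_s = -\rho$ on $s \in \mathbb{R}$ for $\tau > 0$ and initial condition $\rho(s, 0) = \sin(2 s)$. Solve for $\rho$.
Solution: Substitute $\rho = e^{-\tau}u$.
Then $\rho_{\tau} = e^{-\tau}(u_{\tau} - u)$, $\rho_s = e^{-\tau}u_s$; substituting and dividing by $e^{-\tau}$, the lower-order terms cancel: $u_{\tau} + u_s = 0$ (standard advection equation).
Data for $u$: $u(s,0) = \rho(s,0) = \sin(2 s)$.
By characteristics ($ds/d\tau = 1$), $u(s,\tau) = f(s - \tau)$ with $f = u( \cdot , 0)$.
So $u(s,\tau) = \sin(2 s - 2 \tau)$, and $\rho(s,\tau) = e^{-\tau}u(s,\tau)$.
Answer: $\rho(s, \tau) = - e^{-\tau} \sin(2 \tau - 2 s)$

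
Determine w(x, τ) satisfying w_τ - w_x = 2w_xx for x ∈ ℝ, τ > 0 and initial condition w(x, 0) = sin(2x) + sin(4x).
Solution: Moving frame: η = x + τ, σ = τ, w = u(η,σ), so w_τ = u_σ + u_η and w_xx = u_ηη.
Hence w_τ - w_x = u_σ and the PDE becomes the heat equation u_σ = 2u_ηη on η ∈ ℝ.
Initial data: u(η,0) = w(η,0) = sin(2η) + sin(4η). Each mode sin(nη) decays as exp(-2n²σ) on ℝ, so u(η,σ) = Σ c_n exp(-2n²σ) sin(nη) with c_2=1, c_4=1: u(η,σ) = exp(-8σ)sin(2η) + exp(-32σ)sin(4η).
Substituting back: w(x,τ) = u(x + τ, τ).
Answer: w(x, τ) = exp(-8τ)sin(2x + 2τ) + exp(-32τ)sin(4x + 4τ)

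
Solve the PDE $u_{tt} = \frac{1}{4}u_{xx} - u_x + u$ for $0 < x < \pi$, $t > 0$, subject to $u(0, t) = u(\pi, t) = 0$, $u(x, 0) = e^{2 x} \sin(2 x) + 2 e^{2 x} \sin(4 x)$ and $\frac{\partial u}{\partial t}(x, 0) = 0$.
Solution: Substitute $u = e^{2x}w$, i.e. $w = e^{-2x}u$.
By the product rule, $u_x = e^{2x}(w_x + 2w)$, $u_{xx} = e^{2x}(w_{xx} + 4w_x + 4w)$, $u_{tt} = e^{2x}w_{tt}$.
Substituting into the PDE and dividing by $e^{2x}$: $w_{tt} = \frac{1}{4}(w_{xx} + 4w_x + 4w) - (w_x + 2w) + w$.
The lower-order terms cancel, leaving the standard wave equation $w_{tt} = \frac{1}{4}w_{xx}$.
Initial data for $w$: $w(x,0) = e^{-2x}u(x,0) = \sin(2 x) + 2 \sin(4 x)$; $w_t(x,0) = e^{-2x}u_t(x,0) = 0$. The boundary conditions carry over: $w(0,t) = w(\pi,t) = 0$.
Solve for $w$:
  Using separation of variables $w = X(x)T(t)$:
  Eigenfunctions: $\sin(nx)$, $n = 1, 2, 3, \ldots$
  General solution: $w(x, t) = \sum [A_n \cos(n t/2) + B_n \sin(n t/2)] \sin(nx)$
  From $w(x,0) = \sin(2 x) + 2 \sin(4 x)$: $A_2=1, A_4=2$. From $w_t(x,0) = 0$: all $B_n = 0$.
Hence $w(x,t) = \sin(2 x) \cos(t) + 2 \sin(4 x) \cos(2 t)$.
Transform back: $u(x,t) = e^{2x}w(x,t)$.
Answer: $u(x, t) = e^{2 x} \sin(2 x) \cos(t) + 2 e^{2 x} \sin(4 x) \cos(2 t)$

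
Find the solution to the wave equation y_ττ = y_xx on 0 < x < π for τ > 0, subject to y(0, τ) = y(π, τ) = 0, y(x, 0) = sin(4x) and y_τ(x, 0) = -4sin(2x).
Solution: Separating variables: y = Σ [A_n cos(ω_n τ) + B_n sin(ω_n τ)] sin(nx), ω_n = n. From ICs (B_n = velocity coefficient / ω_n): A_4=1, B_2=-2.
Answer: y(x, τ) = -2sin(2x)sin(2τ) + sin(4x)cos(4τ)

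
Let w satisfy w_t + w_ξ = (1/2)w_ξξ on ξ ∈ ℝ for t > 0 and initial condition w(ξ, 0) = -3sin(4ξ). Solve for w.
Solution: Moving frame: η = ξ - t, σ = t, w = u(η,σ), so w_t = u_σ - u_η and w_ξξ = u_ηη.
Hence w_t + w_ξ = u_σ and the PDE becomes the heat equation u_σ = (1/2)u_ηη on η ∈ ℝ.
Initial data: u(η,0) = w(η,0) = -3sin(4η). Each mode sin(nη) decays as exp(-n²σ/2) on ℝ, so u(η,σ) = Σ c_n exp(-n²σ/2) sin(nη) with c_4=-3: u(η,σ) = -3exp(-8σ)sin(4η).
Substituting back: w(ξ,t) = u(ξ - t, t).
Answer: w(ξ, t) = 3exp(-8t)sin(4t - 4ξ)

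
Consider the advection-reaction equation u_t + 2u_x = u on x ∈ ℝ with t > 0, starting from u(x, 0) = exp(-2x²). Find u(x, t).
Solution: Substitute u = exp(t)w.
Then u_t = exp(t)(w_t + w), u_x = exp(t)w_x; substituting and dividing by exp(t), the lower-order terms cancel: w_t + 2w_x = 0 (standard advection equation).
Data for w: w(x,0) = u(x,0) = exp(-2x²).
By characteristics (dx/dt = 2), w(x,t) = f(x - 2t) with f = w(·, 0).
So w(x,t) = exp(-2(-2t + x)²), and u(x,t) = exp(t)w(x,t).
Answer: u(x, t) = exp(t)exp(-2(-2t + x)²)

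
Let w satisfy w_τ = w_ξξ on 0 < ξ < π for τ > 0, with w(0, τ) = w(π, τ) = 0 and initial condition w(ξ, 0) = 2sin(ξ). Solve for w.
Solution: Using separation of variables w = X(ξ)T(τ):
Eigenfunctions: sin(nξ), n = 1, 2, 3, ...
General solution: w(ξ, τ) = Σ c_n sin(nξ) exp(-n² τ)
Matching w(ξ,0) = 2sin(ξ) term by term: c_1=2.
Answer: w(ξ, τ) = 2exp(-τ)sin(ξ)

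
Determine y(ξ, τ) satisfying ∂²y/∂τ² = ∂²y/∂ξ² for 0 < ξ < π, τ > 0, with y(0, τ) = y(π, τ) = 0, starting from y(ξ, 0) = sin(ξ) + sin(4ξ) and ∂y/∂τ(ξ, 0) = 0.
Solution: Using separation of variables y = X(ξ)T(τ):
Eigenfunctions: sin(nξ), n = 1, 2, 3, ...
General solution: y(ξ, τ) = Σ [A_n cos(n τ) + B_n sin(n τ)] sin(nξ)
From y(ξ,0) = sin(ξ) + sin(4ξ): A_1=1, A_4=1. From y_τ(ξ,0) = 0: all B_n = 0.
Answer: y(ξ, τ) = sin(ξ)cos(τ) + sin(4ξ)cos(4τ)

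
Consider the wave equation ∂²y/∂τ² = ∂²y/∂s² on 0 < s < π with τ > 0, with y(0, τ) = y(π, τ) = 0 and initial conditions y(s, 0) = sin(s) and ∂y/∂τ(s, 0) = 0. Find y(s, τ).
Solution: Using separation of variables y = X(s)T(τ):
Eigenfunctions: sin(ns), n = 1, 2, 3, ...
General solution: y(s, τ) = Σ [A_n cos(n τ) + B_n sin(n τ)] sin(ns)
From y(s,0) = sin(s): A_1=1. From y_τ(s,0) = 0: all B_n = 0.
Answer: y(s, τ) = sin(s)cos(τ)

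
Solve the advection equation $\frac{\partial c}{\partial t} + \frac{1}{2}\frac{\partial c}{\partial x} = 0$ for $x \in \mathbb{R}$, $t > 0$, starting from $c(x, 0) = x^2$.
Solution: By method of characteristics (waves move right with speed 1/2):
Along characteristics $x - \frac{1}{2}t =$ const, $c$ is constant, so $c(x,t) = f(x - \frac{1}{2}t)$ with $f = c( \cdot , 0)$.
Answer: $c(x, t) = \frac{1}{4} t^2 -  t x + x^2$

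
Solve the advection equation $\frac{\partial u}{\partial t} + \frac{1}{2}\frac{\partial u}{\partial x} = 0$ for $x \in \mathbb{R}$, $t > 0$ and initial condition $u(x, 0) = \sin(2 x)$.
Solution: By method of characteristics (waves move right with speed 1/2):
Along characteristics $x - \frac{1}{2}t =$ const, $u$ is constant, so $u(x,t) = f(x - \frac{1}{2}t)$ with $f = u( \cdot , 0)$.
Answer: $u(x, t) = - \sin(t - 2 x)$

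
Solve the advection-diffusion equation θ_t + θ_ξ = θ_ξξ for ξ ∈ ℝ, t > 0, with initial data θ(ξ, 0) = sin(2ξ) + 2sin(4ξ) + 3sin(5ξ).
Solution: Moving frame: η = ξ - t, σ = t, θ = u(η,σ), so θ_t = u_σ - u_η and θ_ξξ = u_ηη.
Hence θ_t + θ_ξ = u_σ and the PDE becomes the heat equation u_σ = u_ηη on η ∈ ℝ.
Initial data: u(η,0) = θ(η,0) = sin(2η) + 2sin(4η) + 3sin(5η). Each mode sin(nη) decays as exp(-n²σ) on ℝ, so u(η,σ) = Σ c_n exp(-n²σ) sin(nη) with c_2=1, c_4=2, c_5=3: u(η,σ) = exp(-4σ)sin(2η) + 2exp(-16σ)sin(4η) + 3exp(-25σ)sin(5η).
Substituting back: θ(ξ,t) = u(ξ - t, t).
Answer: θ(ξ, t) = -exp(-4t)sin(2t - 2ξ) - 2exp(-16t)sin(4t - 4ξ) - 3exp(-25t)sin(5t - 5ξ)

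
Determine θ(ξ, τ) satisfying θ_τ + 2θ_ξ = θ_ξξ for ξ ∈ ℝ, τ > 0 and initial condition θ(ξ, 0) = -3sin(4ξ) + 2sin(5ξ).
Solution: Change to a moving frame: let η = ξ - 2τ, σ = τ and write θ(ξ,τ) = u(η,σ).
By the chain rule θ_τ = u_σ - 2u_η, θ_ξ = u_η, θ_ξξ = u_ηη.
Then θ_τ + 2θ_ξ = u_σ: the advection term cancels and the PDE becomes the heat equation u_σ = u_ηη on η ∈ ℝ.
Initial data: u(η,0) = θ(η,0) = -3sin(4η) + 2sin(5η).
On η ∈ ℝ each mode satisfies (sin(nη))″ = -n² sin(nη), so exp(-n²σ) sin(nη) solves the heat equation; by superposition u(η,σ) = Σ c_n exp(-n²σ) sin(nη).
Reading off the coefficients: c_4=-3, c_5=2, so u(η,σ) = -3exp(-16σ)sin(4η) + 2exp(-25σ)sin(5η).
Substituting back η = ξ - 2τ, σ = τ: θ(ξ,τ) = u(ξ - 2τ, τ).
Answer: θ(ξ, τ) = -3exp(-16τ)sin(4ξ - 8τ) + 2exp(-25τ)sin(5ξ - 10τ)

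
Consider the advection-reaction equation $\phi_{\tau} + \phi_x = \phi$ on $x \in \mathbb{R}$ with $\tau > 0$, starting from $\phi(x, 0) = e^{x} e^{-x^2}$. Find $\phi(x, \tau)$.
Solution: Substitute $\phi = e^{x}u$.
Then $\phi_x = e^{x}(u_x + u)$, $\phi_{\tau} = e^{x}u_{\tau}$; substituting and dividing by $e^{x}$, the lower-order terms cancel: $u_{\tau} + u_x = 0$ (standard advection equation).
Data for $u$: $u(x,0) = e^{-x}\phi(x,0) = e^{-x^2}$.
By characteristics ($dx/d\tau = 1$), $u(x,\tau) = f(x - \tau)$ with $f = u( \cdot , 0)$.
So $u(x,\tau) = e^{-(x - \tau)^2}$, and $\phi(x,\tau) = e^{x}u(x,\tau)$.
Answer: $\phi(x, \tau) = e^{x} e^{-(-\tau + x)^2}$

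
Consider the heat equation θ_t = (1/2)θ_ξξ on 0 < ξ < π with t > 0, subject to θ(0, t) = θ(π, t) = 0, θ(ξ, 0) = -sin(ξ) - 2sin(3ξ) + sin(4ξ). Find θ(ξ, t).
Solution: Using separation of variables θ = X(ξ)G(t):
Eigenfunctions: sin(nξ), n = 1, 2, 3, ...
General solution: θ(ξ, t) = Σ c_n sin(nξ) exp(-n² t/2)
Matching θ(ξ,0) = -sin(ξ) - 2sin(3ξ) + sin(4ξ) term by term: c_1=-1, c_3=-2, c_4=1.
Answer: θ(ξ, t) = exp(-8t)sin(4ξ) - exp(-t/2)sin(ξ) - 2exp(-9t/2)sin(3ξ)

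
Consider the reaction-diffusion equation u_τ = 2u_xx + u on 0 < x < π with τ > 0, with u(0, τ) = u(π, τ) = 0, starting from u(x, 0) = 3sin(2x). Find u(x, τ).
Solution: Substitute u = exp(τ)w, i.e. w = exp(-τ)u.
By the product rule, u_τ = exp(τ)(w_τ + w), u_xx = exp(τ)w_xx.
Substituting into the PDE and dividing by exp(τ): w_τ + w = 2w_xx + w.
The lower-order terms cancel, leaving the standard heat equation w_τ = 2w_xx.
Initial data for w: w(x,0) = u(x,0) = 3sin(2x). The boundary conditions carry over: w(0,τ) = w(π,τ) = 0.
Solve for w:
  Using separation of variables w = X(x)T(τ):
  Eigenfunctions: sin(nx), n = 1, 2, 3, ...
  General solution: w(x, τ) = Σ c_n sin(nx) exp(-2n² τ)
  Matching w(x,0) = 3sin(2x) term by term: c_2=3.
Hence w(x,τ) = 3exp(-8τ)sin(2x).
Transform back: u(x,τ) = exp(τ)w(x,τ).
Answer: u(x, τ) = 3exp(-7τ)sin(2x)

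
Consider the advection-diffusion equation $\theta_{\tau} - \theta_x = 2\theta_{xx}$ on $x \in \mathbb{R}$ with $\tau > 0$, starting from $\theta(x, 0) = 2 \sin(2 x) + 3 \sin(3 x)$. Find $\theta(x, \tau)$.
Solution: Change to a moving frame: let $\eta = x + \tau$, $\sigma = \tau$ and write $\theta(x,\tau) = u(\eta,\sigma)$.
By the chain rule $\theta_{\tau} = u_{\sigma} + u_{\eta}$, $\theta_x = u_{\eta}$, $\theta_{xx} = u_{\eta\eta}$.
Then $\theta_{\tau} - \theta_x = u_{\sigma}$: the advection term cancels and the PDE becomes the heat equation $u_{\sigma} = 2u_{\eta\eta}$ on $\eta \in \mathbb{R}$.
Initial data: $u(\eta,0) = \theta(\eta,0) = 2 \sin(2 \eta) + 3 \sin(3 \eta)$.
On $\eta \in \mathbb{R}$ each mode satisfies $(\sin(n\eta))'' = -n^2 \sin(n\eta)$, so $e^{-2n^2\sigma} \sin(n\eta)$ solves the heat equation; by superposition $u(\eta,\sigma) = \sum c_n e^{-2n^2\sigma} \sin(n\eta)$.
Reading off the coefficients: $c_2=2, c_3=3$, so $u(\eta,\sigma) = 2 e^{-8 \sigma} \sin(2 \eta) + 3 e^{-18 \sigma} \sin(3 \eta)$.
Substituting back $\eta = x + \tau$, $\sigma = \tau$: $\theta(x,\tau) = u(x + \tau, \tau)$.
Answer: $\theta(x, \tau) = 2 e^{-8 \tau} \sin(2 \tau + 2 x) + 3 e^{-18 \tau} \sin(3 \tau + 3 x)$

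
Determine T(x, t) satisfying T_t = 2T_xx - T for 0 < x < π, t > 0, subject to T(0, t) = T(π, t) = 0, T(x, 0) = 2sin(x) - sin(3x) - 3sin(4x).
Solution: Substitute T = exp(-t)u.
Then T_t = exp(-t)(u_t - u), T_xx = exp(-t)u_xx; substituting and dividing by exp(-t), the lower-order terms cancel: u_t = 2u_xx (standard heat equation).
Data for u: u(x,0) = T(x,0) = 2sin(x) - sin(3x) - 3sin(4x). The boundary conditions carry over: u(0,t) = u(π,t) = 0.
Separating variables: u = Σ c_n exp(-2n²t) sin(nx). From u(x,0) = 2sin(x) - sin(3x) - 3sin(4x): c_1=2, c_3=-1, c_4=-3.
So u(x,t) = 2exp(-2t)sin(x) - exp(-18t)sin(3x) - 3exp(-32t)sin(4x), and T(x,t) = exp(-t)u(x,t).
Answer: T(x, t) = 2exp(-3t)sin(x) - exp(-19t)sin(3x) - 3exp(-33t)sin(4x)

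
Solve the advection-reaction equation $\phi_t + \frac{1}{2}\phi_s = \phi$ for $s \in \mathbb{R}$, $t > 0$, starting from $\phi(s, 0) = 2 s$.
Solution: Substitute $\phi = e^{t}u$, i.e. $u = e^{-t}\phi$.
By the product rule, $\phi_t = e^{t}(u_t + u)$, $\phi_s = e^{t}u_s$.
Substituting into the PDE and dividing by $e^{t}$: $u_t + u + \frac{1}{2}u_s = u$.
The lower-order terms cancel, leaving the standard advection equation $u_t + \frac{1}{2}u_s = 0$.
Initial data for $u$: $u(s,0) = \phi(s,0) = 2 s$.
Solve for $u$:
  By method of characteristics (waves move right with speed 1/2):
  Along characteristics $s - \frac{1}{2}t =$ const, $u$ is constant, so $u(s,t) = f(s - \frac{1}{2}t)$ with $f = u( \cdot , 0)$.
Hence $u(s,t) = 2 s - t$.
Transform back: $\phi(s,t) = e^{t}u(s,t)$.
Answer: $\phi(s, t) = 2 s e^{t} -  t e^{t}$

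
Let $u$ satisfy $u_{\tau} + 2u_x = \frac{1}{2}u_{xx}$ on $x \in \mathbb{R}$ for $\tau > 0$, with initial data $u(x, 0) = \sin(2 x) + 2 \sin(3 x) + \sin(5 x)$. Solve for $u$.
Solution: Change to a moving frame: let $\eta = x - 2\tau$, $\sigma = \tau$ and write $u(x,\tau) = w(\eta,\sigma)$.
By the chain rule $u_{\tau} = w_{\sigma} - 2w_{\eta}$, $u_x = w_{\eta}$, $u_{xx} = w_{\eta\eta}$.
Then $u_{\tau} + 2u_x = w_{\sigma}$: the advection term cancels and the PDE becomes the heat equation $w_{\sigma} = \frac{1}{2}w_{\eta\eta}$ on $\eta \in \mathbb{R}$.
Initial data: $w(\eta,0) = u(\eta,0) = \sin(2 \eta) + 2 \sin(3 \eta) + \sin(5 \eta)$.
On $\eta \in \mathbb{R}$ each mode satisfies $(\sin(n\eta))'' = -n^2 \sin(n\eta)$, so $e^{-n^2\sigma/2} \sin(n\eta)$ solves the heat equation; by superposition $w(\eta,\sigma) = \sum c_n e^{-n^2\sigma/2} \sin(n\eta)$.
Reading off the coefficients: $c_2=1, c_3=2, c_5=1$, so $w(\eta,\sigma) = e^{-2 \sigma} \sin(2 \eta) + 2 e^{-9 \sigma/2} \sin(3 \eta) + e^{-25 \sigma/2} \sin(5 \eta)$.
Substituting back $\eta = x - 2\tau$, $\sigma = \tau$: $u(x,\tau) = w(x - 2\tau, \tau)$.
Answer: $u(x, \tau) = - e^{-2 \tau} \sin(4 \tau - 2 x) - 2 e^{-9 \tau/2} \sin(6 \tau - 3 x) -  e^{-25 \tau/2} \sin(10 \tau - 5 x)$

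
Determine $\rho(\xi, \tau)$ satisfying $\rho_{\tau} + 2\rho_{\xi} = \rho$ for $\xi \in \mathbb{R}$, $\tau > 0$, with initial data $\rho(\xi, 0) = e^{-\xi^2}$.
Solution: Substitute $\rho = e^{\tau}u$.
Then $\rho_{\tau} = e^{\tau}(u_{\tau} + u)$, $\rho_{\xi} = e^{\tau}u_{\xi}$; substituting and dividing by $e^{\tau}$, the lower-order terms cancel: $u_{\tau} + 2u_{\xi} = 0$ (standard advection equation).
Data for $u$: $u(\xi,0) = \rho(\xi,0) = e^{-\xi^2}$.
By characteristics ($d\xi/d\tau = 2$), $u(\xi,\tau) = f(\xi - 2\tau)$ with $f = u( \cdot , 0)$.
So $u(\xi,\tau) = e^{-(\xi - 2 \tau)^2}$, and $\rho(\xi,\tau) = e^{\tau}u(\xi,\tau)$.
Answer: $\rho(\xi, \tau) = e^{\tau} e^{-(-2 \tau + \xi)^2}$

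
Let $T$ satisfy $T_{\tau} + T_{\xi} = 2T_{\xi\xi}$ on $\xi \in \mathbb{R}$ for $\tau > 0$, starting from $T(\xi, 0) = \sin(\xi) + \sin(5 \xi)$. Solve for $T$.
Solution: Change to a moving frame: let $\eta = \xi - \tau$, $\sigma = \tau$ and write $T(\xi,\tau) = u(\eta,\sigma)$.
By the chain rule $T_{\tau} = u_{\sigma} - u_{\eta}$, $T_{\xi} = u_{\eta}$, $T_{\xi\xi} = u_{\eta\eta}$.
Then $T_{\tau} + T_{\xi} = u_{\sigma}$: the advection term cancels and the PDE becomes the heat equation $u_{\sigma} = 2u_{\eta\eta}$ on $\eta \in \mathbb{R}$.
Initial data: $u(\eta,0) = T(\eta,0) = \sin(\eta) + \sin(5 \eta)$.
On $\eta \in \mathbb{R}$ each mode satisfies $(\sin(n\eta))'' = -n^2 \sin(n\eta)$, so $e^{-2n^2\sigma} \sin(n\eta)$ solves the heat equation; by superposition $u(\eta,\sigma) = \sum c_n e^{-2n^2\sigma} \sin(n\eta)$.
Reading off the coefficients: $c_1=1, c_5=1$, so $u(\eta,\sigma) = e^{-2 \sigma} \sin(\eta) + e^{-50 \sigma} \sin(5 \eta)$.
Substituting back $\eta = \xi - \tau$, $\sigma = \tau$: $T(\xi,\tau) = u(\xi - \tau, \tau)$.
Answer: $T(\xi, \tau) = - e^{-2 \tau} \sin(\tau - \xi) -  e^{-50 \tau} \sin(5 \tau - 5 \xi)$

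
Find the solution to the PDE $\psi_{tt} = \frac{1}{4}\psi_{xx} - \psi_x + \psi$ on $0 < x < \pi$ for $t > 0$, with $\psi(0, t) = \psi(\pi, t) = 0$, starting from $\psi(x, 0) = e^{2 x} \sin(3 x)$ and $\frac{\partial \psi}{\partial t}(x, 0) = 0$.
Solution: Substitute $\psi = e^{2x}u$, i.e. $u = e^{-2x}\psi$.
By the product rule, $\psi_x = e^{2x}(u_x + 2u)$, $\psi_{xx} = e^{2x}(u_{xx} + 4u_x + 4u)$, $\psi_{tt} = e^{2x}u_{tt}$.
Substituting into the PDE and dividing by $e^{2x}$: $u_{tt} = \frac{1}{4}(u_{xx} + 4u_x + 4u) - (u_x + 2u) + u$.
The lower-order terms cancel, leaving the standard wave equation $u_{tt} = \frac{1}{4}u_{xx}$.
Initial data for $u$: $u(x,0) = e^{-2x}\psi(x,0) = \sin(3 x)$; $u_t(x,0) = e^{-2x}\psi_t(x,0) = 0$. The boundary conditions carry over: $u(0,t) = u(\pi,t) = 0$.
Solve for $u$:
  Using separation of variables $u = X(x)T(t)$:
  Eigenfunctions: $\sin(nx)$, $n = 1, 2, 3, \ldots$
  General solution: $u(x, t) = \sum [A_n \cos(n t/2) + B_n \sin(n t/2)] \sin(nx)$
  From $u(x,0) = \sin(3 x)$: $A_3=1$. From $u_t(x,0) = 0$: all $B_n = 0$.
Hence $u(x,t) = \sin(3 x) \cos(3 t/2)$.
Transform back: $\psi(x,t) = e^{2x}u(x,t)$.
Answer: $\psi(x, t) = e^{2 x} \sin(3 x) \cos(3 t/2)$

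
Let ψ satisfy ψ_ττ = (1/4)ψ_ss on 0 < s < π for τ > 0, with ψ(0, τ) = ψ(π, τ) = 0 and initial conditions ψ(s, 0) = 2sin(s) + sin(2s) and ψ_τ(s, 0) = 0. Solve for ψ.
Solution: Using separation of variables ψ = X(s)T(τ):
Eigenfunctions: sin(ns), n = 1, 2, 3, ...
General solution: ψ(s, τ) = Σ [A_n cos(n τ/2) + B_n sin(n τ/2)] sin(ns)
From ψ(s,0) = 2sin(s) + sin(2s): A_1=2, A_2=1. From ψ_τ(s,0) = 0: all B_n = 0.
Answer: ψ(s, τ) = 2sin(s)cos(τ/2) + sin(2s)cos(τ)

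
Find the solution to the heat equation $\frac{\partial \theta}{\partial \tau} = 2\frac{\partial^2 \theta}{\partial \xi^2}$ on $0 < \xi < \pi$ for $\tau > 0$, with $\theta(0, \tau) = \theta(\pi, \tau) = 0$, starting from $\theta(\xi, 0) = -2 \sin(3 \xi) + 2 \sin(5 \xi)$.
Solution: Using separation of variables $\theta = X(\xi)G(\tau)$:
Eigenfunctions: $\sin(n\xi)$, $n = 1, 2, 3, \ldots$
General solution: $\theta(\xi, \tau) = \sum c_n \sin(n\xi) e^{-2n^2 \tau}$
Matching $\theta(\xi,0) = -2 \sin(3 \xi) + 2 \sin(5 \xi)$ term by term: $c_3=-2, c_5=2$.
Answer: $\theta(\xi, \tau) = -2 e^{-18 \tau} \sin(3 \xi) + 2 e^{-50 \tau} \sin(5 \xi)$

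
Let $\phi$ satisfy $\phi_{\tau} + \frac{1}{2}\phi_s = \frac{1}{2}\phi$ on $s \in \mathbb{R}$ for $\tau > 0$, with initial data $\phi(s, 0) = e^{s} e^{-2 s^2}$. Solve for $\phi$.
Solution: Substitute $\phi = e^{s}u$.
Then $\phi_s = e^{s}(u_s + u)$, $\phi_{\tau} = e^{s}u_{\tau}$; substituting and dividing by $e^{s}$, the lower-order terms cancel: $u_{\tau} + \frac{1}{2}u_s = 0$ (standard advection equation).
Data for $u$: $u(s,0) = e^{-s}\phi(s,0) = e^{-2 s^2}$.
By characteristics ($ds/d\tau = 1/2$), $u(s,\tau) = f(s - \frac{1}{2}\tau)$ with $f = u( \cdot , 0)$.
So $u(s,\tau) = e^{-2 (s - \tau/2)^2}$, and $\phi(s,\tau) = e^{s}u(s,\tau)$.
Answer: $\phi(s, \tau) = e^{s} e^{-2 (-\tau/2 + s)^2}$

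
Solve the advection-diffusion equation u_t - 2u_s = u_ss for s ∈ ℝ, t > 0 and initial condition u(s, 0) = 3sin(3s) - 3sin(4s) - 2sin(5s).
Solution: Change to a moving frame: let η = s + 2t, σ = t and write u(s,t) = w(η,σ).
By the chain rule u_t = w_σ + 2w_η, u_s = w_η, u_ss = w_ηη.
Then u_t - 2u_s = w_σ: the advection term cancels and the PDE becomes the heat equation w_σ = w_ηη on η ∈ ℝ.
Initial data: w(η,0) = u(η,0) = 3sin(3η) - 3sin(4η) - 2sin(5η).
On η ∈ ℝ each mode satisfies (sin(nη))″ = -n² sin(nη), so exp(-n²σ) sin(nη) solves the heat equation; by superposition w(η,σ) = Σ c_n exp(-n²σ) sin(nη).
Reading off the coefficients: c_3=3, c_4=-3, c_5=-2, so w(η,σ) = 3exp(-9σ)sin(3η) - 3exp(-16σ)sin(4η) - 2exp(-25σ)sin(5η).
Substituting back η = s + 2t, σ = t: u(s,t) = w(s + 2t, t).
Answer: u(s, t) = 3exp(-9t)sin(3s + 6t) - 3exp(-16t)sin(4s + 8t) - 2exp(-25t)sin(5s + 10t)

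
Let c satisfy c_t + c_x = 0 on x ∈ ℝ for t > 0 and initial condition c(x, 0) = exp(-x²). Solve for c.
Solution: By method of characteristics (waves move right with speed 1):
Along characteristics x - t = const, c is constant, so c(x,t) = f(x - t) with f = c(·, 0).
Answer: c(x, t) = exp(-(-t + x)²)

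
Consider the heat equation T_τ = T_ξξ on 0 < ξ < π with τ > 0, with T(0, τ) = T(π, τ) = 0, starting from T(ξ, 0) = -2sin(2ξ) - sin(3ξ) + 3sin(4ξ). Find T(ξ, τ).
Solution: Separating variables: T = Σ c_n exp(-n²τ) sin(nξ). From T(ξ,0) = -2sin(2ξ) - sin(3ξ) + 3sin(4ξ): c_2=-2, c_3=-1, c_4=3.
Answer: T(ξ, τ) = -2exp(-4τ)sin(2ξ) - exp(-9τ)sin(3ξ) + 3exp(-16τ)sin(4ξ)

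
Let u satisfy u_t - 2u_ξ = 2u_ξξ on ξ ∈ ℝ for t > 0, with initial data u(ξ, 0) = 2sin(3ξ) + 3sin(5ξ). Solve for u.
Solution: Moving frame: η = ξ + 2t, σ = t, u = w(η,σ), so u_t = w_σ + 2w_η and u_ξξ = w_ηη.
Hence u_t - 2u_ξ = w_σ and the PDE becomes the heat equation w_σ = 2w_ηη on η ∈ ℝ.
Initial data: w(η,0) = u(η,0) = 2sin(3η) + 3sin(5η). Each mode sin(nη) decays as exp(-2n²σ) on ℝ, so w(η,σ) = Σ c_n exp(-2n²σ) sin(nη) with c_3=2, c_5=3: w(η,σ) = 2exp(-18σ)sin(3η) + 3exp(-50σ)sin(5η).
Substituting back: u(ξ,t) = w(ξ + 2t, t).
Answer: u(ξ, t) = 2exp(-18t)sin(6t + 3ξ) + 3exp(-50t)sin(10t + 5ξ)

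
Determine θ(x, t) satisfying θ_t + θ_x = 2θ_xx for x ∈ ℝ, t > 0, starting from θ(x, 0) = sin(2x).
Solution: Change to a moving frame: let η = x - t, σ = t and write θ(x,t) = u(η,σ).
By the chain rule θ_t = u_σ - u_η, θ_x = u_η, θ_xx = u_ηη.
Then θ_t + θ_x = u_σ: the advection term cancels and the PDE becomes the heat equation u_σ = 2u_ηη on η ∈ ℝ.
Initial data: u(η,0) = θ(η,0) = sin(2η).
On η ∈ ℝ each mode satisfies (sin(nη))″ = -n² sin(nη), so exp(-2n²σ) sin(nη) solves the heat equation; by superposition u(η,σ) = Σ c_n exp(-2n²σ) sin(nη).
Reading off the coefficients: c_2=1, so u(η,σ) = exp(-8σ)sin(2η).
Substituting back η = x - t, σ = t: θ(x,t) = u(x - t, t).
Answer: θ(x, t) = -exp(-8t)sin(2t - 2x)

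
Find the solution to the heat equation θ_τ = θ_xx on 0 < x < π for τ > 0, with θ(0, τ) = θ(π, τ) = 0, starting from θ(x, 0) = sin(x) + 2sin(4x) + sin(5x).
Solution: Using separation of variables θ = X(x)G(τ):
Eigenfunctions: sin(nx), n = 1, 2, 3, ...
General solution: θ(x, τ) = Σ c_n sin(nx) exp(-n² τ)
Matching θ(x,0) = sin(x) + 2sin(4x) + sin(5x) term by term: c_1=1, c_4=2, c_5=1.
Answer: θ(x, τ) = exp(-τ)sin(x) + 2exp(-16τ)sin(4x) + exp(-25τ)sin(5x)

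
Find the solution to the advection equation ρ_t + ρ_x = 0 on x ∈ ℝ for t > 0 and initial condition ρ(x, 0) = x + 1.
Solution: By method of characteristics (waves move right with speed 1):
Along characteristics x - t = const, ρ is constant, so ρ(x,t) = f(x - t) with f = ρ(·, 0).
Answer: ρ(x, t) = -t + x + 1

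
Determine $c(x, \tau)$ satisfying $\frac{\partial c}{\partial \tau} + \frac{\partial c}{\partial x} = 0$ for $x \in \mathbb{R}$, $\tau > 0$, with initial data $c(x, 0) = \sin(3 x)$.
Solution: By method of characteristics (waves move right with speed 1):
Along characteristics $x - \tau =$ const, $c$ is constant, so $c(x,\tau) = f(x - \tau)$ with $f = c( \cdot , 0)$.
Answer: $c(x, \tau) = - \sin(3 \tau - 3 x)$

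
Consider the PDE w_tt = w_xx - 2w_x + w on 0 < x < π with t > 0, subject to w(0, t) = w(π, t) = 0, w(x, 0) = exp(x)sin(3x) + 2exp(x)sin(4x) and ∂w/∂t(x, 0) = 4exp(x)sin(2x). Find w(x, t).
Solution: Substitute w = exp(x)u.
Then w_x = exp(x)(u_x + u), w_xx = exp(x)(u_xx + 2u_x + u), w_tt = exp(x)u_tt; substituting and dividing by exp(x), the lower-order terms cancel: u_tt = u_xx (standard wave equation).
Data for u: u(x,0) = exp(-x)w(x,0) = sin(3x) + 2sin(4x); u_t(x,0) = exp(-x)w_t(x,0) = 4sin(2x). The boundary conditions carry over: u(0,t) = u(π,t) = 0.
Separating variables: u = Σ [A_n cos(ω_n t) + B_n sin(ω_n t)] sin(nx), ω_n = n. From ICs (B_n = velocity coefficient / ω_n): A_3=1, A_4=2, B_2=2.
So u(x,t) = 2sin(2t)sin(2x) + sin(3x)cos(3t) + 2sin(4x)cos(4t), and w(x,t) = exp(x)u(x,t).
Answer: w(x, t) = 2exp(x)sin(2t)sin(2x) + exp(x)sin(3x)cos(3t) + 2exp(x)sin(4x)cos(4t)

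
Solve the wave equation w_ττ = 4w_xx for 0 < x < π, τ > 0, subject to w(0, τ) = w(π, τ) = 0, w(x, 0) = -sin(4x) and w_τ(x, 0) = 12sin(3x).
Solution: Separating variables: w = Σ [A_n cos(ω_n τ) + B_n sin(ω_n τ)] sin(nx), ω_n = 2n. From ICs (B_n = velocity coefficient / ω_n): A_4=-1, B_3=2.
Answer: w(x, τ) = 2sin(3x)sin(6τ) - sin(4x)cos(8τ)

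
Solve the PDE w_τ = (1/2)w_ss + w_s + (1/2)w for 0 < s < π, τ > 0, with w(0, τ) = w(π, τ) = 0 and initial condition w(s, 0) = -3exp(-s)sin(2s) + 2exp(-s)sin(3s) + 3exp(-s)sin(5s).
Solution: Substitute w = exp(-s)u.
Then w_s = exp(-s)(u_s - u), w_ss = exp(-s)(u_ss - 2u_s + u), w_τ = exp(-s)u_τ; substituting and dividing by exp(-s), the lower-order terms cancel: u_τ = (1/2)u_ss (standard heat equation).
Data for u: u(s,0) = exp(s)w(s,0) = -3sin(2s) + 2sin(3s) + 3sin(5s). The boundary conditions carry over: u(0,τ) = u(π,τ) = 0.
Separating variables: u = Σ c_n exp(-n²τ/2) sin(ns). From u(s,0) = -3sin(2s) + 2sin(3s) + 3sin(5s): c_2=-3, c_3=2, c_5=3.
So u(s,τ) = -3exp(-2τ)sin(2s) + 2exp(-9τ/2)sin(3s) + 3exp(-25τ/2)sin(5s), and w(s,τ) = exp(-s)u(s,τ).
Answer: w(s, τ) = -3exp(-s)exp(-2τ)sin(2s) + 2exp(-s)exp(-9τ/2)sin(3s) + 3exp(-s)exp(-25τ/2)sin(5s)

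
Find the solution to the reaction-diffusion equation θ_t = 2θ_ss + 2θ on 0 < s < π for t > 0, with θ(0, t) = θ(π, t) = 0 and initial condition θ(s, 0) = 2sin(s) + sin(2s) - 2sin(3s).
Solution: Substitute θ = exp(2t)u.
Then θ_t = exp(2t)(u_t + 2u), θ_ss = exp(2t)u_ss; substituting and dividing by exp(2t), the lower-order terms cancel: u_t = 2u_ss (standard heat equation).
Data for u: u(s,0) = θ(s,0) = 2sin(s) + sin(2s) - 2sin(3s). The boundary conditions carry over: u(0,t) = u(π,t) = 0.
Separating variables: u = Σ c_n exp(-2n²t) sin(ns). From u(s,0) = 2sin(s) + sin(2s) - 2sin(3s): c_1=2, c_2=1, c_3=-2.
So u(s,t) = 2exp(-2t)sin(s) + exp(-8t)sin(2s) - 2exp(-18t)sin(3s), and θ(s,t) = exp(2t)u(s,t).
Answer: θ(s, t) = 2sin(s) + exp(-6t)sin(2s) - 2exp(-16t)sin(3s)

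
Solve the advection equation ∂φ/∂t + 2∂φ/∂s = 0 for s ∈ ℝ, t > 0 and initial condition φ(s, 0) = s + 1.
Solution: By method of characteristics (waves move right with speed 2):
Along characteristics s - 2t = const, φ is constant, so φ(s,t) = f(s - 2t) with f = φ(·, 0).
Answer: φ(s, t) = s - 2t + 1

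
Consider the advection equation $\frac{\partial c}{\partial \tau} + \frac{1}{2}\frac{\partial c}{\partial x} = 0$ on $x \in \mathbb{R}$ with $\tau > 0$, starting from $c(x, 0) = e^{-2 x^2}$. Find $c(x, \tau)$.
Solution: By characteristics ($dx/d\tau = 1/2$), $c(x,\tau) = f(x - \frac{1}{2}\tau)$ with $f = c( \cdot , 0)$.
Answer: $c(x, \tau) = e^{-2 (-\tau/2 + x)^2}$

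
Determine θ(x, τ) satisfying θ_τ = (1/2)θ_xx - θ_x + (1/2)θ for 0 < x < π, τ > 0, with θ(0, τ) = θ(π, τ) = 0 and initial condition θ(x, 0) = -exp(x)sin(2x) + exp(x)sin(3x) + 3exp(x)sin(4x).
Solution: Substitute θ = exp(x)u.
Then θ_x = exp(x)(u_x + u), θ_xx = exp(x)(u_xx + 2u_x + u), θ_τ = exp(x)u_τ; substituting and dividing by exp(x), the lower-order terms cancel: u_τ = (1/2)u_xx (standard heat equation).
Data for u: u(x,0) = exp(-x)θ(x,0) = -sin(2x) + sin(3x) + 3sin(4x). The boundary conditions carry over: u(0,τ) = u(π,τ) = 0.
Separating variables: u = Σ c_n exp(-n²τ/2) sin(nx). From u(x,0) = -sin(2x) + sin(3x) + 3sin(4x): c_2=-1, c_3=1, c_4=3.
So u(x,τ) = -exp(-2τ)sin(2x) + 3exp(-8τ)sin(4x) + exp(-9τ/2)sin(3x), and θ(x,τ) = exp(x)u(x,τ).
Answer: θ(x, τ) = -exp(x)exp(-2τ)sin(2x) + 3exp(x)exp(-8τ)sin(4x) + exp(x)exp(-9τ/2)sin(3x)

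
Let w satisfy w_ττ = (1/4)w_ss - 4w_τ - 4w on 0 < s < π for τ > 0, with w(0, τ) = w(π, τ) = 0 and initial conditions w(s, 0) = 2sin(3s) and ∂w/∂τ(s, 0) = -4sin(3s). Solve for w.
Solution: Substitute w = exp(-2τ)u.
Then w_τ = exp(-2τ)(u_τ - 2u), w_ττ = exp(-2τ)(u_ττ - 4u_τ + 4u), w_ss = exp(-2τ)u_ss; substituting and dividing by exp(-2τ), the lower-order terms cancel: u_ττ = (1/4)u_ss (standard wave equation).
Data for u: u(s,0) = w(s,0) = 2sin(3s); u_τ(s,0) = w_τ(s,0) + 2w(s,0) = 0. The boundary conditions carry over: u(0,τ) = u(π,τ) = 0.
Separating variables: u = Σ [A_n cos(ω_n τ) + B_n sin(ω_n τ)] sin(ns), ω_n = n/2. From ICs: A_3=2.
So u(s,τ) = 2sin(3s)cos(3τ/2), and w(s,τ) = exp(-2τ)u(s,τ).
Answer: w(s, τ) = 2exp(-2τ)sin(3s)cos(3τ/2)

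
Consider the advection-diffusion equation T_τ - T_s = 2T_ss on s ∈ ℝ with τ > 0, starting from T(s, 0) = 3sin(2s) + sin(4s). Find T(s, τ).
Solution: Moving frame: η = s + τ, σ = τ, T = u(η,σ), so T_τ = u_σ + u_η and T_ss = u_ηη.
Hence T_τ - T_s = u_σ and the PDE becomes the heat equation u_σ = 2u_ηη on η ∈ ℝ.
Initial data: u(η,0) = T(η,0) = 3sin(2η) + sin(4η). Each mode sin(nη) decays as exp(-2n²σ) on ℝ, so u(η,σ) = Σ c_n exp(-2n²σ) sin(nη) with c_2=3, c_4=1: u(η,σ) = 3exp(-8σ)sin(2η) + exp(-32σ)sin(4η).
Substituting back: T(s,τ) = u(s + τ, τ).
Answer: T(s, τ) = 3exp(-8τ)sin(2s + 2τ) + exp(-32τ)sin(4s + 4τ)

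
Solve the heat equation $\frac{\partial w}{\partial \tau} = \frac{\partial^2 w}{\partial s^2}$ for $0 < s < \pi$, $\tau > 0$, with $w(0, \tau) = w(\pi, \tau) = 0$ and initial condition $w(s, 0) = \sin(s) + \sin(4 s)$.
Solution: Separating variables: $w = \sum c_n e^{-n^2\tau} \sin(ns)$. From $w(s,0) = \sin(s) + \sin(4 s)$: $c_1=1, c_4=1$.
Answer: $w(s, \tau) = e^{-\tau} \sin(s) + e^{-16 \tau} \sin(4 s)$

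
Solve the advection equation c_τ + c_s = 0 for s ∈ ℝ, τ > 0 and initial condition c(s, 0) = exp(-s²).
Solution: By characteristics (ds/dτ = 1), c(s,τ) = f(s - τ) with f = c(·, 0).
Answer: c(s, τ) = exp(-(s - τ)²)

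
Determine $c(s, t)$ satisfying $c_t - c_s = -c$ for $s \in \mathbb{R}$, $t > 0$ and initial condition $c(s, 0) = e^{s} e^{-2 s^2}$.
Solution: Substitute $c = e^{s}u$.
Then $c_s = e^{s}(u_s + u)$, $c_t = e^{s}u_t$; substituting and dividing by $e^{s}$, the lower-order terms cancel: $u_t - u_s = 0$ (standard advection equation).
Data for $u$: $u(s,0) = e^{-s}c(s,0) = e^{-2 s^2}$.
By characteristics ($ds/dt = -1$), $u(s,t) = f(s + t)$ with $f = u( \cdot , 0)$.
So $u(s,t) = e^{-2 (s + t)^2}$, and $c(s,t) = e^{s}u(s,t)$.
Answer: $c(s, t) = e^{s} e^{-2 (s + t)^2}$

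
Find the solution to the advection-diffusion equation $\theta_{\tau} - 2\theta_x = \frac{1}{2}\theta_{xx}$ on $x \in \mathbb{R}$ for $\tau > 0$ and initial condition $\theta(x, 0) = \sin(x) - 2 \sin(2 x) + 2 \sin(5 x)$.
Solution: Moving frame: $\eta = x + 2\tau$, $\sigma = \tau$, $\theta = u(\eta,\sigma)$, so $\theta_{\tau} = u_{\sigma} + 2u_{\eta}$ and $\theta_{xx} = u_{\eta\eta}$.
Hence $\theta_{\tau} - 2\theta_x = u_{\sigma}$ and the PDE becomes the heat equation $u_{\sigma} = \frac{1}{2}u_{\eta\eta}$ on $\eta \in \mathbb{R}$.
Initial data: $u(\eta,0) = \theta(\eta,0) = \sin(\eta) - 2 \sin(2 \eta) + 2 \sin(5 \eta)$. Each mode $\sin(n\eta)$ decays as $e^{-n^2\sigma/2}$ on $\mathbb{R}$, so $u(\eta,\sigma) = \sum c_n e^{-n^2\sigma/2} \sin(n\eta)$ with $c_1=1, c_2=-2, c_5=2$: $u(\eta,\sigma) = -2 e^{-2 \sigma} \sin(2 \eta) + e^{-\sigma/2} \sin(\eta) + 2 e^{-25 \sigma/2} \sin(5 \eta)$.
Substituting back: $\theta(x,\tau) = u(x + 2\tau, \tau)$.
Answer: $\theta(x, \tau) = -2 e^{-2 \tau} \sin(4 \tau + 2 x) + e^{-\tau/2} \sin(2 \tau + x) + 2 e^{-25 \tau/2} \sin(10 \tau + 5 x)$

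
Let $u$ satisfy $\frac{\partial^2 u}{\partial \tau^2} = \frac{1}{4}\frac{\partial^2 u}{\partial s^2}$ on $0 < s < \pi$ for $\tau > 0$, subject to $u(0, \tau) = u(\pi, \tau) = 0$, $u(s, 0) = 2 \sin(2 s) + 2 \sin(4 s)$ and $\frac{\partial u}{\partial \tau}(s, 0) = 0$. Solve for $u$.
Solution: Separating variables: $u = \sum [A_n \cos(\omega_n \tau) + B_n \sin(\omega_n \tau)] \sin(ns)$, $\omega_n = n/2$. From ICs: $A_2=2, A_4=2$.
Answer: $u(s, \tau) = 2 \sin(2 s) \cos(\tau) + 2 \sin(4 s) \cos(2 \tau)$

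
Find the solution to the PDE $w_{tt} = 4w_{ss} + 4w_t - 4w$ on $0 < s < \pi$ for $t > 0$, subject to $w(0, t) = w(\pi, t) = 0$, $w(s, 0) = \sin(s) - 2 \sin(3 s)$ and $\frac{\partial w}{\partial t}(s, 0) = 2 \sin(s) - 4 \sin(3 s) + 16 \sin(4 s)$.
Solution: Substitute $w = e^{2t}u$, i.e. $u = e^{-2t}w$.
By the product rule, $w_t = e^{2t}(u_t + 2u)$, $w_{tt} = e^{2t}(u_{tt} + 4u_t + 4u)$, $w_{ss} = e^{2t}u_{ss}$.
Substituting into the PDE and dividing by $e^{2t}$: $u_{tt} + 4u_t + 4u = 4u_{ss} + 4(u_t + 2u) - 4u$.
The lower-order terms cancel, leaving the standard wave equation $u_{tt} = 4u_{ss}$.
Initial data for $u$: $u(s,0) = w(s,0) = \sin(s) - 2 \sin(3 s)$; $u_t(s,0) = w_t(s,0) - 2w(s,0) = 16 \sin(4 s)$. The boundary conditions carry over: $u(0,t) = u(\pi,t) = 0$.
Solve for $u$:
  Using separation of variables $u = X(s)T(t)$:
  Eigenfunctions: $\sin(ns)$, $n = 1, 2, 3, \ldots$
  General solution: $u(s, t) = \sum [A_n \cos(2n t) + B_n \sin(2n t)] \sin(ns)$
  From $u(s,0) = \sin(s) - 2 \sin(3 s)$: $A_1=1, A_3=-2$. From $u_t(s,0) = 16 \sin(4 s)$, using $u_t(s,0) = \sum \omega_n B_n \sin(ns)$ with $\omega_n = 2n$: $B_4 = 16/8 = 2$.
Hence $u(s,t) = \sin(s) \cos(2 t) - 2 \sin(3 s) \cos(6 t) + 2 \sin(4 s) \sin(8 t)$.
Transform back: $w(s,t) = e^{2t}u(s,t)$.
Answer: $w(s, t) = e^{2 t} \sin(s) \cos(2 t) - 2 e^{2 t} \sin(3 s) \cos(6 t) + 2 e^{2 t} \sin(4 s) \sin(8 t)$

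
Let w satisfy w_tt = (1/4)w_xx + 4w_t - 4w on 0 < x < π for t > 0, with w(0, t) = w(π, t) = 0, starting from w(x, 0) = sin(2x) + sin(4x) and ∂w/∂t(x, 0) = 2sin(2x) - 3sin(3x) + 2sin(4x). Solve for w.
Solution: Substitute w = exp(2t)u, i.e. u = exp(-2t)w.
By the product rule, w_t = exp(2t)(u_t + 2u), w_tt = exp(2t)(u_tt + 4u_t + 4u), w_xx = exp(2t)u_xx.
Substituting into the PDE and dividing by exp(2t): u_tt + 4u_t + 4u = (1/4)u_xx + 4(u_t + 2u) - 4u.
The lower-order terms cancel, leaving the standard wave equation u_tt = (1/4)u_xx.
Initial data for u: u(x,0) = w(x,0) = sin(2x) + sin(4x); u_t(x,0) = w_t(x,0) - 2w(x,0) = -3sin(3x). The boundary conditions carry over: u(0,t) = u(π,t) = 0.
Solve for u:
  Using separation of variables u = X(x)T(t):
  Eigenfunctions: sin(nx), n = 1, 2, 3, ...
  General solution: u(x, t) = Σ [A_n cos(n t/2) + B_n sin(n t/2)] sin(nx)
  From u(x,0) = sin(2x) + sin(4x): A_2=1, A_4=1. From u_t(x,0) = -3sin(3x), using u_t(x,0) = Σ ω_n B_n sin(nx) with ω_n = n/2: B_3 = (-3)/(3/2) = -2.
Hence u(x,t) = -2sin(3t/2)sin(3x) + sin(2x)cos(t) + sin(4x)cos(2t).
Transform back: w(x,t) = exp(2t)u(x,t).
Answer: w(x, t) = -2exp(2t)sin(3t/2)sin(3x) + exp(2t)sin(2x)cos(t) + exp(2t)sin(4x)cos(2t)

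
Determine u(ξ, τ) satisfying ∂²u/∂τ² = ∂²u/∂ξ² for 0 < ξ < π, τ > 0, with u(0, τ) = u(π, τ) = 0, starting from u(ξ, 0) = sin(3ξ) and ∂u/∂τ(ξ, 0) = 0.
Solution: Using separation of variables u = X(ξ)T(τ):
Eigenfunctions: sin(nξ), n = 1, 2, 3, ...
General solution: u(ξ, τ) = Σ [A_n cos(n τ) + B_n sin(n τ)] sin(nξ)
From u(ξ,0) = sin(3ξ): A_3=1. From u_τ(ξ,0) = 0: all B_n = 0.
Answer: u(ξ, τ) = sin(3ξ)cos(3τ)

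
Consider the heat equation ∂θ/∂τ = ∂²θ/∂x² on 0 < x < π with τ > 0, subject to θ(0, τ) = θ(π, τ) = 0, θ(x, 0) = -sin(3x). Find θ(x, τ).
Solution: Using separation of variables θ = X(x)G(τ):
Eigenfunctions: sin(nx), n = 1, 2, 3, ...
General solution: θ(x, τ) = Σ c_n sin(nx) exp(-n² τ)
Matching θ(x,0) = -sin(3x) term by term: c_3=-1.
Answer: θ(x, τ) = -exp(-9τ)sin(3x)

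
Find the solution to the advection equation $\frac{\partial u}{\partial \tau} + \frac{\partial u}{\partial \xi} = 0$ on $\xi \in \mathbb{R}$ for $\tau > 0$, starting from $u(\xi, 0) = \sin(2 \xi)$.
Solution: By method of characteristics (waves move right with speed 1):
Along characteristics $\xi - \tau =$ const, $u$ is constant, so $u(\xi,\tau) = f(\xi - \tau)$ with $f = u( \cdot , 0)$.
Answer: $u(\xi, \tau) = - \sin(2 \tau - 2 \xi)$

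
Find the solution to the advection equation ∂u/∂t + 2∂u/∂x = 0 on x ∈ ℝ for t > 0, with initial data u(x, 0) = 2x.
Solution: By method of characteristics (waves move right with speed 2):
Along characteristics x - 2t = const, u is constant, so u(x,t) = f(x - 2t) with f = u(·, 0).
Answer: u(x, t) = -4t + 2x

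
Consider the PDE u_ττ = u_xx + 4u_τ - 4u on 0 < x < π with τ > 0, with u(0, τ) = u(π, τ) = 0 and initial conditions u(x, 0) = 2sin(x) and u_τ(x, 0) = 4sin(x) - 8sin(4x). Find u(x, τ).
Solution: Substitute u = exp(2τ)w.
Then u_τ = exp(2τ)(w_τ + 2w), u_ττ = exp(2τ)(w_ττ + 4w_τ + 4w), u_xx = exp(2τ)w_xx; substituting and dividing by exp(2τ), the lower-order terms cancel: w_ττ = w_xx (standard wave equation).
Data for w: w(x,0) = u(x,0) = 2sin(x); w_τ(x,0) = u_τ(x,0) - 2u(x,0) = -8sin(4x). The boundary conditions carry over: w(0,τ) = w(π,τ) = 0.
Separating variables: w = Σ [A_n cos(ω_n τ) + B_n sin(ω_n τ)] sin(nx), ω_n = n. From ICs (B_n = velocity coefficient / ω_n): A_1=2, B_4=-2.
So w(x,τ) = 2sin(x)cos(τ) - 2sin(4x)sin(4τ), and u(x,τ) = exp(2τ)w(x,τ).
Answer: u(x, τ) = 2exp(2τ)sin(x)cos(τ) - 2exp(2τ)sin(4x)sin(4τ)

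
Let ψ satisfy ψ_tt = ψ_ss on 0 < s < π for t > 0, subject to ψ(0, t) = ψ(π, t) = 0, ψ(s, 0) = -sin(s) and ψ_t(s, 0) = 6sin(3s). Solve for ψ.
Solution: Separating variables: ψ = Σ [A_n cos(ω_n t) + B_n sin(ω_n t)] sin(ns), ω_n = n. From ICs (B_n = velocity coefficient / ω_n): A_1=-1, B_3=2.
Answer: ψ(s, t) = -sin(s)cos(t) + 2sin(3s)sin(3t)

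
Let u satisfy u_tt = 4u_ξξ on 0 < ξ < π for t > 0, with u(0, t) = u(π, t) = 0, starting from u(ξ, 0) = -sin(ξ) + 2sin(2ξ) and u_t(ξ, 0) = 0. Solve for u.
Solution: Using separation of variables u = X(ξ)T(t):
Eigenfunctions: sin(nξ), n = 1, 2, 3, ...
General solution: u(ξ, t) = Σ [A_n cos(2n t) + B_n sin(2n t)] sin(nξ)
From u(ξ,0) = -sin(ξ) + 2sin(2ξ): A_1=-1, A_2=2. From u_t(ξ,0) = 0: all B_n = 0.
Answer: u(ξ, t) = -sin(ξ)cos(2t) + 2sin(2ξ)cos(4t)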